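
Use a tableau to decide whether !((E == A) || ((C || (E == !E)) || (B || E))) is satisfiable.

Initial set: {!((E == A) || ((C || (E == !E)) || (B || E)))}.
!((E == A) || ((C || (E == !E)) || (B || E))): α-rule — add !(E == A), !((C || (E == !E)) || (B || E)).
!((C || (E == !E)) || (B || E)): α-rule — add !(C || (E == !E)), !(B || E).
!(C || (E == !E)): α-rule — add !C, !(E == !E).
!(B || E): α-rule — add !B, !E.
!(E == A): β-rule — branch into E, !A  //  !E, A.
  branch 1 (add E, !A):
    × closes — contains both E and !E.
  branch 2 (add !E, A):
    !(E == !E): β-rule — branch into E, !!E  //  !E, !E.
      branch 2.1 (add E, !!E):
        × closes — contains both E and !E.
      branch 2.2 (add !E, !E):
        ○ open, literals {A=true, B=false, C=false, E=false}.
2 branches closed, 1 open.
An open branch gives a satisfying assignment: A=true, B=false, C=false, E=false.

Satisfiable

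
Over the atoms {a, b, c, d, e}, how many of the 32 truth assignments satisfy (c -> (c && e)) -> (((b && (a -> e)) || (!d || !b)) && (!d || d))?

31

Initial set: {((c -> (c && e)) -> (((b && (a -> e)) || (!d || !b)) && (!d || d)))}.
((c -> (c && e)) -> (((b && (a -> e)) || (!d || !b)) && (!d || d))): β-rule — branch into !(c -> (c && e))  //  (((b && (a -> e)) || (!d || !b)) && (!d || d)).
  branch 1 (add !(c -> (c && e))):
    !(c -> (c && e)): α-rule — add c, !(c && e).
    !(c && e): β-rule — branch into !c  //  !e.
      branch 1.1 (add !c):
        × closes — contains both c and !c.
      branch 1.2 (add !e):
        ○ open, literals {c=T, e=F}.
  branch 2 (add (((b && (a -> e)) || (!d || !b)) && (!d || d))):
    (((b && (a -> e)) || (!d || !b)) && (!d || d)): α-rule — add ((b && (a -> e)) || (!d || !b)), (!d || d).
    ((b && (a -> e)) || (!d || !b)): β-rule — branch into (b && (a -> e))  //  (!d || !b).
      branch 2.1 (add (b && (a -> e))):
        (b && (a -> e)): α-rule — add b, (a -> e).
        (!d || d): β-rule — branch into !d  //  d.
          branch 2.1.1 (add !d):
            (a -> e): β-rule — branch into !a  //  e.
              branch 2.1.1.1 (add !a):
                ○ open, literals {a=F, b=T, d=F}.
              branch 2.1.1.2 (add e):
                ○ open, literals {b=T, d=F, e=T}.
          branch 2.1.2 (add d):
            (a -> e): β-rule — branch into !a  //  e.
              branch 2.1.2.1 (add !a):
                ○ open, literals {a=F, b=T, d=T}.
              branch 2.1.2.2 (add e):
                ○ open, literals {b=T, d=T, e=T}.
      branch 2.2 (add (!d || !b)):
        (!d || d): β-rule — branch into !d  //  d.
          branch 2.2.1 (add !d):
            (!d || !b): β-rule — branch into !d  //  !b.
              branch 2.2.1.1 (add !d):
                ○ open, literals {d=F}.
              branch 2.2.1.2 (add !b):
                ○ open, literals {b=F, d=F}.
          branch 2.2.2 (add d):
            (!d || !b): β-rule — branch into !d  //  !b.
              branch 2.2.2.1 (add !d):
                × closes — contains both d and !d.
              branch 2.2.2.2 (add !b):
                ○ open, literals {b=F, d=T}.
2 branches closed, 8 open.
Each open branch fixes some atoms; the unmentioned ones are free. Counting distinct full assignments: branch {c=T, e=F} (a, b, d) contributes 8 new; branch {a=F, b=T, d=F} (c, e) contributes 3 new; branch {b=T, d=F, e=T} (a, c) contributes 2 new; branch {a=F, b=T, d=T} (c, e) contributes 3 new; branch {b=T, d=T, e=T} (a, c) contributes 2 new; branch {d=F} (a, b, c, e) contributes 7 new; branch {b=F, d=F} (a, c, e) contributes 0 new; branch {b=F, d=T} (a, c, e) contributes 6 new. Total: 31.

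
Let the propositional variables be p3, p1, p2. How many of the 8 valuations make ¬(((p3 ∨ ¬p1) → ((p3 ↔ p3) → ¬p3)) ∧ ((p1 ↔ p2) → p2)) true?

Initial set: {¬(((p3 ∨ ¬p1) → ((p3 ↔ p3) → ¬p3)) ∧ ((p1 ↔ p2) → p2))}.
¬(((p3 ∨ ¬p1) → ((p3 ↔ p3) → ¬p3)) ∧ ((p1 ↔ p2) → p2)): β-rule — branch into ¬((p3 ∨ ¬p1) → ((p3 ↔ p3) → ¬p3))  //  ¬((p1 ↔ p2) → p2).
  branch 1 (add ¬((p3 ∨ ¬p1) → ((p3 ↔ p3) → ¬p3))):
    ¬((p3 ∨ ¬p1) → ((p3 ↔ p3) → ¬p3)): α-rule — add (p3 ∨ ¬p1), ¬((p3 ↔ p3) → ¬p3).
    ¬((p3 ↔ p3) → ¬p3): α-rule — add (p3 ↔ p3), ¬¬p3.
    (p3 ∨ ¬p1): β-rule — branch into p3  //  ¬p1.
      branch 1.1 (add p3):
        (p3 ↔ p3): β-rule — branch into p3, p3  //  ¬p3, ¬p3.
          branch 1.1.1 (add p3, p3):
            ○ open, literals {p3=1}.
          branch 1.1.2 (add ¬p3, ¬p3):
            × closes — contains both p3 and ¬p3.
      branch 1.2 (add ¬p1):
        (p3 ↔ p3): β-rule — branch into p3, p3  //  ¬p3, ¬p3.
          branch 1.2.1 (add p3, p3):
            ○ open, literals {p1=0, p3=1}.
          branch 1.2.2 (add ¬p3, ¬p3):
            × closes — contains both p3 and ¬p3.
  branch 2 (add ¬((p1 ↔ p2) → p2)):
    ¬((p1 ↔ p2) → p2): α-rule — add (p1 ↔ p2), ¬p2.
    (p1 ↔ p2): β-rule — branch into p1, p2  //  ¬p1, ¬p2.
      branch 2.1 (add p1, p2):
        × closes — contains both p2 and ¬p2.
      branch 2.2 (add ¬p1, ¬p2):
        ○ open, literals {p1=0, p2=0}.
3 branches closed, 3 open.
Each open branch fixes some atoms; the unmentioned ones are free. Counting distinct full assignments: branch {p3=1} (p1, p2) contributes 4 new; branch {p1=0, p3=1} (p2) contributes 0 new; branch {p1=0, p2=0} (p3) contributes 1 new. Total: 5.

5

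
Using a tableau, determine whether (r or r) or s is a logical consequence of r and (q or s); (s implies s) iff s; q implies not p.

Initial set: {(r and (q or s)); ((s implies s) iff s); (q implies not p); not ((r or r) or s)}.
(r and (q or s)): α-rule — add r, (q or s).
not ((r or r) or s): α-rule — add not (r or r), not s.
not (r or r): α-rule — add not r, not r.
× closes — contains both r and not r.
All 1 branch closes.
Every branch closed, so the premises entail the conclusion.

Yes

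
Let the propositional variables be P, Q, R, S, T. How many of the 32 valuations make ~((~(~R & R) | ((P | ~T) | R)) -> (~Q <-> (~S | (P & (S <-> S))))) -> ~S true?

24

Initial set: {(~((~(~R & R) | ((P | ~T) | R)) -> (~Q <-> (~S | (P & (S <-> S))))) -> ~S)}.
(~((~(~R & R) | ((P | ~T) | R)) -> (~Q <-> (~S | (P & (S <-> S))))) -> ~S): β-rule — branch into ~~((~(~R & R) | ((P | ~T) | R)) -> (~Q <-> (~S | (P & (S <-> S)))))  //  ~S.
  branch 1 (add ~~((~(~R & R) | ((P | ~T) | R)) -> (~Q <-> (~S | (P & (S <-> S)))))):
    ~~((~(~R & R) | ((P | ~T) | R)) -> (~Q <-> (~S | (P & (S <-> S))))): β-rule — branch into ~(~(~R & R) | ((P | ~T) | R))  //  (~Q <-> (~S | (P & (S <-> S)))).
      branch 1.1 (add ~(~(~R & R) | ((P | ~T) | R))):
        ~(~(~R & R) | ((P | ~T) | R)): α-rule — add ~~(~R & R), ~((P | ~T) | R).
        ~~(~R & R): α-rule — add ~R, R.
        × closes — contains both R and ~R.
      branch 1.2 (add (~Q <-> (~S | (P & (S <-> S))))):
        (~Q <-> (~S | (P & (S <-> S)))): β-rule — branch into ~Q, (~S | (P & (S <-> S)))  //  ~~Q, ~(~S | (P & (S <-> S))).
          branch 1.2.1 (add ~Q, (~S | (P & (S <-> S)))):
            (~S | (P & (S <-> S))): β-rule — branch into ~S  //  (P & (S <-> S)).
              branch 1.2.1.1 (add ~S):
                ○ open, literals {Q=0, S=0}.
              branch 1.2.1.2 (add (P & (S <-> S))):
                (P & (S <-> S)): α-rule — add P, (S <-> S).
                (S <-> S): β-rule — branch into S, S  //  ~S, ~S.
                  branch 1.2.1.2.1 (add S, S):
                    ○ open, literals {P=1, Q=0, S=1}.
                  branch 1.2.1.2.2 (add ~S, ~S):
                    ○ open, literals {P=1, Q=0, S=0}.
          branch 1.2.2 (add ~~Q, ~(~S | (P & (S <-> S)))):
            ~(~S | (P & (S <-> S))): α-rule — add ~~S, ~(P & (S <-> S)).
            ~(P & (S <-> S)): β-rule — branch into ~P  //  ~(S <-> S).
              branch 1.2.2.1 (add ~P):
                ○ open, literals {P=0, Q=1, S=1}.
              branch 1.2.2.2 (add ~(S <-> S)):
                ~(S <-> S): β-rule — branch into S, ~S  //  ~S, S.
                  branch 1.2.2.2.1 (add S, ~S):
                    × closes — contains both S and ~S.
                  branch 1.2.2.2.2 (add ~S, S):
                    × closes — contains both S and ~S.
  branch 2 (add ~S):
    ○ open, literals {S=0}.
3 branches closed, 5 open.
Each open branch fixes some atoms; the unmentioned ones are free. Counting distinct full assignments: branch {Q=0, S=0} (P, R, T) contributes 8 new; branch {P=1, Q=0, S=1} (R, T) contributes 4 new; branch {P=1, Q=0, S=0} (R, T) contributes 0 new; branch {P=0, Q=1, S=1} (R, T) contributes 4 new; branch {S=0} (P, Q, R, T) contributes 8 new. Total: 24.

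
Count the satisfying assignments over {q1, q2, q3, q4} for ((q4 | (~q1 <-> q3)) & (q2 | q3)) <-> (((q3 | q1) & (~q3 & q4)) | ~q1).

9

Initial set: {(((q4 | (~q1 <-> q3)) & (q2 | q3)) <-> (((q3 | q1) & (~q3 & q4)) | ~q1))}.
(((q4 | (~q1 <-> q3)) & (q2 | q3)) <-> (((q3 | q1) & (~q3 & q4)) | ~q1)): β-rule — branch into ((q4 | (~q1 <-> q3)) & (q2 | q3)), (((q3 | q1) & (~q3 & q4)) | ~q1)  //  ~((q4 | (~q1 <-> q3)) & (q2 | q3)), ~(((q3 | q1) & (~q3 & q4)) | ~q1).
  branch 1 (add ((q4 | (~q1 <-> q3)) & (q2 | q3)), (((q3 | q1) & (~q3 & q4)) | ~q1)):
    ((q4 | (~q1 <-> q3)) & (q2 | q3)): α-rule — add (q4 | (~q1 <-> q3)), (q2 | q3).
    (((q3 | q1) & (~q3 & q4)) | ~q1): β-rule — branch into ((q3 | q1) & (~q3 & q4))  //  ~q1.
      branch 1.1 (add ((q3 | q1) & (~q3 & q4))):
        ((q3 | q1) & (~q3 & q4)): α-rule — add (q3 | q1), (~q3 & q4).
        (~q3 & q4): α-rule — add ~q3, q4.
        (q4 | (~q1 <-> q3)): β-rule — branch into q4  //  (~q1 <-> q3).
          branch 1.1.1 (add q4):
            (q2 | q3): β-rule — branch into q2  //  q3.
              branch 1.1.1.1 (add q2):
                (q3 | q1): β-rule — branch into q3  //  q1.
                  branch 1.1.1.1.1 (add q3):
                    × closes — contains both q3 and ~q3.
                  branch 1.1.1.1.2 (add q1):
                    ○ open, literals {q1=1, q2=1, q3=0, q4=1}.
              branch 1.1.1.2 (add q3):
                × closes — contains both q3 and ~q3.
          branch 1.1.2 (add (~q1 <-> q3)):
            (q2 | q3): β-rule — branch into q2  //  q3.
              branch 1.1.2.1 (add q2):
                (q3 | q1): β-rule — branch into q3  //  q1.
                  branch 1.1.2.1.1 (add q3):
                    × closes — contains both q3 and ~q3.
                  branch 1.1.2.1.2 (add q1):
                    (~q1 <-> q3): β-rule — branch into ~q1, q3  //  ~~q1, ~q3.
                      branch 1.1.2.1.2.1 (add ~q1, q3):
                        × closes — contains both q1 and ~q1.
                      branch 1.1.2.1.2.2 (add ~~q1, ~q3):
                        ○ open, literals {q1=1, q2=1, q3=0, q4=1}.
              branch 1.1.2.2 (add q3):
                × closes — contains both q3 and ~q3.
      branch 1.2 (add ~q1):
        (q4 | (~q1 <-> q3)): β-rule — branch into q4  //  (~q1 <-> q3).
          branch 1.2.1 (add q4):
            (q2 | q3): β-rule — branch into q2  //  q3.
              branch 1.2.1.1 (add q2):
                ○ open, literals {q1=0, q2=1, q4=1}.
              branch 1.2.1.2 (add q3):
                ○ open, literals {q1=0, q3=1, q4=1}.
          branch 1.2.2 (add (~q1 <-> q3)):
            (q2 | q3): β-rule — branch into q2  //  q3.
              branch 1.2.2.1 (add q2):
                (~q1 <-> q3): β-rule — branch into ~q1, q3  //  ~~q1, ~q3.
                  branch 1.2.2.1.1 (add ~q1, q3):
                    ○ open, literals {q1=0, q2=1, q3=1}.
                  branch 1.2.2.1.2 (add ~~q1, ~q3):
                    × closes — contains both q1 and ~q1.
              branch 1.2.2.2 (add q3):
                (~q1 <-> q3): β-rule — branch into ~q1, q3  //  ~~q1, ~q3.
                  branch 1.2.2.2.1 (add ~q1, q3):
                    ○ open, literals {q1=0, q3=1}.
                  branch 1.2.2.2.2 (add ~~q1, ~q3):
                    × closes — contains both q1 and ~q1.
  branch 2 (add ~((q4 | (~q1 <-> q3)) & (q2 | q3)), ~(((q3 | q1) & (~q3 & q4)) | ~q1)):
    ~(((q3 | q1) & (~q3 & q4)) | ~q1): α-rule — add ~((q3 | q1) & (~q3 & q4)), ~~q1.
    ~((q4 | (~q1 <-> q3)) & (q2 | q3)): β-rule — branch into ~(q4 | (~q1 <-> q3))  //  ~(q2 | q3).
      branch 2.1 (add ~(q4 | (~q1 <-> q3))):
        ~(q4 | (~q1 <-> q3)): α-rule — add ~q4, ~(~q1 <-> q3).
        ~((q3 | q1) & (~q3 & q4)): β-rule — branch into ~(q3 | q1)  //  ~(~q3 & q4).
          branch 2.1.1 (add ~(q3 | q1)):
            ~(q3 | q1): α-rule — add ~q3, ~q1.
            × closes — contains both q1 and ~q1.
          branch 2.1.2 (add ~(~q3 & q4)):
            ~(~q1 <-> q3): β-rule — branch into ~q1, ~q3  //  ~~q1, q3.
              branch 2.1.2.1 (add ~q1, ~q3):
                × closes — contains both q1 and ~q1.
              branch 2.1.2.2 (add ~~q1, q3):
                ~(~q3 & q4): β-rule — branch into ~~q3  //  ~q4.
                  branch 2.1.2.2.1 (add ~~q3):
                    ○ open, literals {q1=1, q3=1, q4=0}.
                  branch 2.1.2.2.2 (add ~q4):
                    ○ open, literals {q1=1, q3=1, q4=0}.
      branch 2.2 (add ~(q2 | q3)):
        ~(q2 | q3): α-rule — add ~q2, ~q3.
        ~((q3 | q1) & (~q3 & q4)): β-rule — branch into ~(q3 | q1)  //  ~(~q3 & q4).
          branch 2.2.1 (add ~(q3 | q1)):
            ~(q3 | q1): α-rule — add ~q3, ~q1.
            × closes — contains both q1 and ~q1.
          branch 2.2.2 (add ~(~q3 & q4)):
            ~(~q3 & q4): β-rule — branch into ~~q3  //  ~q4.
              branch 2.2.2.1 (add ~~q3):
                × closes — contains both q3 and ~q3.
              branch 2.2.2.2 (add ~q4):
                ○ open, literals {q1=1, q2=0, q3=0, q4=0}.
11 branches closed, 9 open.
Each open branch fixes some atoms; the unmentioned ones are free. Counting distinct full assignments: branch {q1=1, q2=1, q3=0, q4=1} (none free) contributes 1 new; branch {q1=1, q2=1, q3=0, q4=1} (none free) contributes 0 new; branch {q1=0, q2=1, q4=1} (q3) contributes 2 new; branch {q1=0, q3=1, q4=1} (q2) contributes 1 new; branch {q1=0, q2=1, q3=1} (q4) contributes 1 new; branch {q1=0, q3=1} (q2, q4) contributes 1 new; branch {q1=1, q3=1, q4=0} (q2) contributes 2 new; branch {q1=1, q3=1, q4=0} (q2) contributes 0 new; branch {q1=1, q2=0, q3=0, q4=0} (none free) contributes 1 new. Total: 9.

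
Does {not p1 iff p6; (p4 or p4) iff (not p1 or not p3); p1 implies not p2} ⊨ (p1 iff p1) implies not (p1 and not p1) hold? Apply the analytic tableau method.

Initial set: {(not p1 iff p6); ((p4 or p4) iff (not p1 or not p3)); (p1 implies not p2); not ((p1 iff p1) implies not (p1 and not p1))}.
not ((p1 iff p1) implies not (p1 and not p1)): α-rule — add (p1 iff p1), not not (p1 and not p1).
not not (p1 and not p1): α-rule — add p1, not p1.
× closes — contains both p1 and not p1.
All 1 branch closes.
Every branch closed, so the premises entail the conclusion.

Yes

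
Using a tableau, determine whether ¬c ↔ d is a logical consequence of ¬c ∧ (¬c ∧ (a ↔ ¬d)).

No

Initial set: {T (¬c ∧ (¬c ∧ (a ↔ ¬d))); F (¬c ↔ d)}.
T (¬c ∧ (¬c ∧ (a ↔ ¬d))): α-rule — add T ¬c, T (¬c ∧ (a ↔ ¬d)).
T (¬c ∧ (a ↔ ¬d)): α-rule — add T ¬c, T (a ↔ ¬d).
F (¬c ↔ d): β-rule — branch into T ¬c, F d  //  F ¬c, T d.
  branch 1 (add T ¬c, F d):
    T (a ↔ ¬d): β-rule — branch into T a, T ¬d  //  F a, F ¬d.
      branch 1.1 (add T a, T ¬d):
        ○ open, literals {a=T, c=F, d=F}.
      branch 1.2 (add F a, F ¬d):
        × closes — contains both d and ¬d.
  branch 2 (add F ¬c, T d):
    × closes — contains both c and ¬c.
2 branches closed, 1 open.
An open branch gives a countermodel: a=T, c=F, d=F (unmentioned atoms arbitrary); the premises hold there but the conclusion fails.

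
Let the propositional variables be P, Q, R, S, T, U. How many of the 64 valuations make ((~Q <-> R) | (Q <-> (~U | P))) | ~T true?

Initial set: {(((~Q <-> R) | (Q <-> (~U | P))) | ~T)}.
(((~Q <-> R) | (Q <-> (~U | P))) | ~T): β-rule — branch into ((~Q <-> R) | (Q <-> (~U | P)))  //  ~T.
  branch 1 (add ((~Q <-> R) | (Q <-> (~U | P)))):
    ((~Q <-> R) | (Q <-> (~U | P))): β-rule — branch into (~Q <-> R)  //  (Q <-> (~U | P)).
      branch 1.1 (add (~Q <-> R)):
        (~Q <-> R): β-rule — branch into ~Q, R  //  ~~Q, ~R.
          branch 1.1.1 (add ~Q, R):
            ○ open, literals {Q=false, R=true}.
          branch 1.1.2 (add ~~Q, ~R):
            ○ open, literals {Q=true, R=false}.
      branch 1.2 (add (Q <-> (~U | P))):
        (Q <-> (~U | P)): β-rule — branch into Q, (~U | P)  //  ~Q, ~(~U | P).
          branch 1.2.1 (add Q, (~U | P)):
            (~U | P): β-rule — branch into ~U  //  P.
              branch 1.2.1.1 (add ~U):
                ○ open, literals {Q=true, U=false}.
              branch 1.2.1.2 (add P):
                ○ open, literals {P=true, Q=true}.
          branch 1.2.2 (add ~Q, ~(~U | P)):
            ~(~U | P): α-rule — add ~~U, ~P.
            ○ open, literals {P=false, Q=false, U=true}.
  branch 2 (add ~T):
    ○ open, literals {T=false}.
0 branches closed, 6 open.
Each open branch fixes some atoms; the unmentioned ones are free. Counting distinct full assignments: branch {Q=false, R=true} (P, S, T, U) contributes 16 new; branch {Q=true, R=false} (P, S, T, U) contributes 16 new; branch {Q=true, U=false} (P, R, S, T) contributes 8 new; branch {P=true, Q=true} (R, S, T, U) contributes 4 new; branch {P=false, Q=false, U=true} (R, S, T) contributes 4 new; branch {T=false} (P, Q, R, S, U) contributes 8 new. Total: 56.

56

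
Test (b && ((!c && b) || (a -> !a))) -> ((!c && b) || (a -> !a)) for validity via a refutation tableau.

Assume the negation and expand:
Initial set: {F ((b && ((!c && b) || (a -> !a))) -> ((!c && b) || (a -> !a)))}.
F ((b && ((!c && b) || (a -> !a))) -> ((!c && b) || (a -> !a))): α-rule — add T (b && ((!c && b) || (a -> !a))), F ((!c && b) || (a -> !a)).
T (b && ((!c && b) || (a -> !a))): α-rule — add T b, T ((!c && b) || (a -> !a)).
F ((!c && b) || (a -> !a)): α-rule — add F (!c && b), F (a -> !a).
F (a -> !a): α-rule — add T a, F !a.
T ((!c && b) || (a -> !a)): β-rule — branch into T (!c && b)  //  T (a -> !a).
  branch 1 (add T (!c && b)):
    T (!c && b): α-rule — add T !c, T b.
    F (!c && b): β-rule — branch into F !c  //  F b.
      branch 1.1 (add F !c):
        × closes — contains both c and !c.
      branch 1.2 (add F b):
        × closes — contains both b and !b.
  branch 2 (add T (a -> !a)):
    F (!c && b): β-rule — branch into F !c  //  F b.
      branch 2.1 (add F !c):
        T (a -> !a): β-rule — branch into F a  //  T !a.
          branch 2.1.1 (add F a):
            × closes — contains both a and !a.
          branch 2.1.2 (add T !a):
            × closes — contains both a and !a.
      branch 2.2 (add F b):
        × closes — contains both b and !b.
All 5 branches close.
Every branch closed, so the negation is unsatisfiable and the formula is valid.

Valid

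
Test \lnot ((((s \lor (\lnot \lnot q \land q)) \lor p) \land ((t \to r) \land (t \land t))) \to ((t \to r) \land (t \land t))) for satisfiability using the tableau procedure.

Initial set: {\lnot ((((s \lor (\lnot \lnot q \land q)) \lor p) \land ((t \to r) \land (t \land t))) \to ((t \to r) \land (t \land t)))}.
\lnot ((((s \lor (\lnot \lnot q \land q)) \lor p) \land ((t \to r) \land (t \land t))) \to ((t \to r) \land (t \land t))): α-rule — add (((s \lor (\lnot \lnot q \land q)) \lor p) \land ((t \to r) \land (t \land t))), \lnot ((t \to r) \land (t \land t)).
(((s \lor (\lnot \lnot q \land q)) \lor p) \land ((t \to r) \land (t \land t))): α-rule — add ((s \lor (\lnot \lnot q \land q)) \lor p), ((t \to r) \land (t \land t)).
((t \to r) \land (t \land t)): α-rule — add (t \to r), (t \land t).
(t \land t): α-rule — add t, t.
\lnot ((t \to r) \land (t \land t)): β-rule — branch into \lnot (t \to r)  //  \lnot (t \land t).
  branch 1 (add \lnot (t \to r)):
    \lnot (t \to r): α-rule — add t, \lnot r.
    ((s \lor (\lnot \lnot q \land q)) \lor p): β-rule — branch into (s \lor (\lnot \lnot q \land q))  //  p.
      branch 1.1 (add (s \lor (\lnot \lnot q \land q))):
        (t \to r): β-rule — branch into \lnot t  //  r.
          branch 1.1.1 (add \lnot t):
            × closes — contains both t and \lnot t.
          branch 1.1.2 (add r):
            × closes — contains both r and \lnot r.
      branch 1.2 (add p):
        (t \to r): β-rule — branch into \lnot t  //  r.
          branch 1.2.1 (add \lnot t):
            × closes — contains both t and \lnot t.
          branch 1.2.2 (add r):
            × closes — contains both r and \lnot r.
  branch 2 (add \lnot (t \land t)):
    ((s \lor (\lnot \lnot q \land q)) \lor p): β-rule — branch into (s \lor (\lnot \lnot q \land q))  //  p.
      branch 2.1 (add (s \lor (\lnot \lnot q \land q))):
        (t \to r): β-rule — branch into \lnot t  //  r.
          branch 2.1.1 (add \lnot t):
            × closes — contains both t and \lnot t.
          branch 2.1.2 (add r):
            \lnot (t \land t): β-rule — branch into \lnot t  //  \lnot t.
              branch 2.1.2.1 (add \lnot t):
                × closes — contains both t and \lnot t.
              branch 2.1.2.2 (add \lnot t):
                × closes — contains both t and \lnot t.
      branch 2.2 (add p):
        (t \to r): β-rule — branch into \lnot t  //  r.
          branch 2.2.1 (add \lnot t):
            × closes — contains both t and \lnot t.
          branch 2.2.2 (add r):
            \lnot (t \land t): β-rule — branch into \lnot t  //  \lnot t.
              branch 2.2.2.1 (add \lnot t):
                × closes — contains both t and \lnot t.
              branch 2.2.2.2 (add \lnot t):
                × closes — contains both t and \lnot t.
All 10 branches close.
Every branch closed; the formula is unsatisfiable.

Unsatisfiable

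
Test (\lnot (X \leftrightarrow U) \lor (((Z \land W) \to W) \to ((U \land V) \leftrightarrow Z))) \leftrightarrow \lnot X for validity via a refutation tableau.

Assume the negation and expand:
Initial set: {\lnot ((\lnot (X \leftrightarrow U) \lor (((Z \land W) \to W) \to ((U \land V) \leftrightarrow Z))) \leftrightarrow \lnot X)}.
\lnot ((\lnot (X \leftrightarrow U) \lor (((Z \land W) \to W) \to ((U \land V) \leftrightarrow Z))) \leftrightarrow \lnot X): β-rule — branch into (\lnot (X \leftrightarrow U) \lor (((Z \land W) \to W) \to ((U \land V) \leftrightarrow Z))), \lnot \lnot X  //  \lnot (\lnot (X \leftrightarrow U) \lor (((Z \land W) \to W) \to ((U \land V) \leftrightarrow Z))), \lnot X.
  branch 1 (add (\lnot (X \leftrightarrow U) \lor (((Z \land W) \to W) \to ((U \land V) \leftrightarrow Z))), \lnot \lnot X):
    (\lnot (X \leftrightarrow U) \lor (((Z \land W) \to W) \to ((U \land V) \leftrightarrow Z))): β-rule — branch into \lnot (X \leftrightarrow U)  //  (((Z \land W) \to W) \to ((U \land V) \leftrightarrow Z)).
      branch 1.1 (add \lnot (X \leftrightarrow U)):
        \lnot (X \leftrightarrow U): β-rule — branch into X, \lnot U  //  \lnot X, U.
          branch 1.1.1 (add X, \lnot U):
            ○ open, literals {U=false, X=true}.
          branch 1.1.2 (add \lnot X, U):
            × closes — contains both X and \lnot X.
      branch 1.2 (add (((Z \land W) \to W) \to ((U \land V) \leftrightarrow Z))):
        (((Z \land W) \to W) \to ((U \land V) \leftrightarrow Z)): β-rule — branch into \lnot ((Z \land W) \to W)  //  ((U \land V) \leftrightarrow Z).
          branch 1.2.1 (add \lnot ((Z \land W) \to W)):
            \lnot ((Z \land W) \to W): α-rule — add (Z \land W), \lnot W.
            (Z \land W): α-rule — add Z, W.
            × closes — contains both W and \lnot W.
          branch 1.2.2 (add ((U \land V) \leftrightarrow Z)):
            ((U \land V) \leftrightarrow Z): β-rule — branch into (U \land V), Z  //  \lnot (U \land V), \lnot Z.
              branch 1.2.2.1 (add (U \land V), Z):
                (U \land V): α-rule — add U, V.
                ○ open, literals {U=true, V=true, X=true, Z=true}.
              branch 1.2.2.2 (add \lnot (U \land V), \lnot Z):
                \lnot (U \land V): β-rule — branch into \lnot U  //  \lnot V.
                  branch 1.2.2.2.1 (add \lnot U):
                    ○ open, literals {U=false, X=true, Z=false}.
                  branch 1.2.2.2.2 (add \lnot V):
                    ○ open, literals {V=false, X=true, Z=false}.
  branch 2 (add \lnot (\lnot (X \leftrightarrow U) \lor (((Z \land W) \to W) \to ((U \land V) \leftrightarrow Z))), \lnot X):
    \lnot (\lnot (X \leftrightarrow U) \lor (((Z \land W) \to W) \to ((U \land V) \leftrightarrow Z))): α-rule — add \lnot \lnot (X \leftrightarrow U), \lnot (((Z \land W) \to W) \to ((U \land V) \leftrightarrow Z)).
    \lnot (((Z \land W) \to W) \to ((U \land V) \leftrightarrow Z)): α-rule — add ((Z \land W) \to W), \lnot ((U \land V) \leftrightarrow Z).
    \lnot \lnot (X \leftrightarrow U): β-rule — branch into X, U  //  \lnot X, \lnot U.
      branch 2.1 (add X, U):
        × closes — contains both X and \lnot X.
      branch 2.2 (add \lnot X, \lnot U):
        ((Z \land W) \to W): β-rule — branch into \lnot (Z \land W)  //  W.
          branch 2.2.1 (add \lnot (Z \land W)):
            \lnot ((U \land V) \leftrightarrow Z): β-rule — branch into (U \land V), \lnot Z  //  \lnot (U \land V), Z.
              branch 2.2.1.1 (add (U \land V), \lnot Z):
                (U \land V): α-rule — add U, V.
                × closes — contains both U and \lnot U.
              branch 2.2.1.2 (add \lnot (U \land V), Z):
                \lnot (Z \land W): β-rule — branch into \lnot Z  //  \lnot W.
                  branch 2.2.1.2.1 (add \lnot Z):
                    × closes — contains both Z and \lnot Z.
                  branch 2.2.1.2.2 (add \lnot W):
                    \lnot (U \land V): β-rule — branch into \lnot U  //  \lnot V.
                      branch 2.2.1.2.2.1 (add \lnot U):
                        ○ open, literals {U=false, W=false, X=false, Z=true}.
                      branch 2.2.1.2.2.2 (add \lnot V):
                        ○ open, literals {U=false, V=false, W=false, X=false, Z=true}.
          branch 2.2.2 (add W):
            \lnot ((U \land V) \leftrightarrow Z): β-rule — branch into (U \land V), \lnot Z  //  \lnot (U \land V), Z.
              branch 2.2.2.1 (add (U \land V), \lnot Z):
                (U \land V): α-rule — add U, V.
                × closes — contains both U and \lnot U.
              branch 2.2.2.2 (add \lnot (U \land V), Z):
                \lnot (U \land V): β-rule — branch into \lnot U  //  \lnot V.
                  branch 2.2.2.2.1 (add \lnot U):
                    ○ open, literals {U=false, W=true, X=false, Z=true}.
                  branch 2.2.2.2.2 (add \lnot V):
                    ○ open, literals {U=false, V=false, W=true, X=false, Z=true}.
6 branches closed, 8 open.
An open branch gives a countermodel: U=false, X=true (unmentioned atoms arbitrary); under it the original formula is false.

Not valid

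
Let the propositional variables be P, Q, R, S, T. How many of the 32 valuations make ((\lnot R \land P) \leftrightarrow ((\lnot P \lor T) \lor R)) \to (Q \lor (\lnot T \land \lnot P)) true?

30

Initial set: {T (((\lnot R \land P) \leftrightarrow ((\lnot P \lor T) \lor R)) \to (Q \lor (\lnot T \land \lnot P)))}.
T (((\lnot R \land P) \leftrightarrow ((\lnot P \lor T) \lor R)) \to (Q \lor (\lnot T \land \lnot P))): β-rule — branch into F ((\lnot R \land P) \leftrightarrow ((\lnot P \lor T) \lor R))  //  T (Q \lor (\lnot T \land \lnot P)).
  branch 1 (add F ((\lnot R \land P) \leftrightarrow ((\lnot P \lor T) \lor R))):
    F ((\lnot R \land P) \leftrightarrow ((\lnot P \lor T) \lor R)): β-rule — branch into T (\lnot R \land P), F ((\lnot P \lor T) \lor R)  //  F (\lnot R \land P), T ((\lnot P \lor T) \lor R).
      branch 1.1 (add T (\lnot R \land P), F ((\lnot P \lor T) \lor R)):
        T (\lnot R \land P): α-rule — add T \lnot R, T P.
        F ((\lnot P \lor T) \lor R): α-rule — add F (\lnot P \lor T), F R.
        F (\lnot P \lor T): α-rule — add F \lnot P, F T.
        ○ open, literals {P=true, R=false, T=false}.
      branch 1.2 (add F (\lnot R \land P), T ((\lnot P \lor T) \lor R)):
        F (\lnot R \land P): β-rule — branch into F \lnot R  //  F P.
          branch 1.2.1 (add F \lnot R):
            T ((\lnot P \lor T) \lor R): β-rule — branch into T (\lnot P \lor T)  //  T R.
              branch 1.2.1.1 (add T (\lnot P \lor T)):
                T (\lnot P \lor T): β-rule — branch into T \lnot P  //  T T.
                  branch 1.2.1.1.1 (add T \lnot P):
                    ○ open, literals {P=false, R=true}.
                  branch 1.2.1.1.2 (add T T):
                    ○ open, literals {R=true, T=true}.
              branch 1.2.1.2 (add T R):
                ○ open, literals {R=true}.
          branch 1.2.2 (add F P):
            T ((\lnot P \lor T) \lor R): β-rule — branch into T (\lnot P \lor T)  //  T R.
              branch 1.2.2.1 (add T (\lnot P \lor T)):
                T (\lnot P \lor T): β-rule — branch into T \lnot P  //  T T.
                  branch 1.2.2.1.1 (add T \lnot P):
                    ○ open, literals {P=false}.
                  branch 1.2.2.1.2 (add T T):
                    ○ open, literals {P=false, T=true}.
              branch 1.2.2.2 (add T R):
                ○ open, literals {P=false, R=true}.
  branch 2 (add T (Q \lor (\lnot T \land \lnot P))):
    T (Q \lor (\lnot T \land \lnot P)): β-rule — branch into T Q  //  T (\lnot T \land \lnot P).
      branch 2.1 (add T Q):
        ○ open, literals {Q=true}.
      branch 2.2 (add T (\lnot T \land \lnot P)):
        T (\lnot T \land \lnot P): α-rule — add T \lnot T, T \lnot P.
        ○ open, literals {P=false, T=false}.
0 branches closed, 9 open.
Each open branch fixes some atoms; the unmentioned ones are free. Counting distinct full assignments: branch {P=true, R=false, T=false} (Q, S) contributes 4 new; branch {P=false, R=true} (Q, S, T) contributes 8 new; branch {R=true, T=true} (P, Q, S) contributes 4 new; branch {R=true} (P, Q, S, T) contributes 4 new; branch {P=false} (Q, R, S, T) contributes 8 new; branch {P=false, T=true} (Q, R, S) contributes 0 new; branch {P=false, R=true} (Q, S, T) contributes 0 new; branch {Q=true} (P, R, S, T) contributes 2 new; branch {P=false, T=false} (Q, R, S) contributes 0 new. Total: 30.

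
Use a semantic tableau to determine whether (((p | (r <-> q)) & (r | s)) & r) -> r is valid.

Assume the negation and expand:
Initial set: {~((((p | (r <-> q)) & (r | s)) & r) -> r)}.
~((((p | (r <-> q)) & (r | s)) & r) -> r): α-rule — add (((p | (r <-> q)) & (r | s)) & r), ~r.
(((p | (r <-> q)) & (r | s)) & r): α-rule — add ((p | (r <-> q)) & (r | s)), r.
× closes — contains both r and ~r.
All 1 branch closes.
Every branch closed, so the negation is unsatisfiable and the formula is valid.

Valid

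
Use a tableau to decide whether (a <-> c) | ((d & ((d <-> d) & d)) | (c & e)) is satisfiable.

Initial set: {T ((a <-> c) | ((d & ((d <-> d) & d)) | (c & e)))}.
T ((a <-> c) | ((d & ((d <-> d) & d)) | (c & e))): β-rule — branch into T (a <-> c)  //  T ((d & ((d <-> d) & d)) | (c & e)).
  branch 1 (add T (a <-> c)):
    T (a <-> c): β-rule — branch into T a, T c  //  F a, F c.
      branch 1.1 (add T a, T c):
        ○ open, literals {a=true, c=true}.
      branch 1.2 (add F a, F c):
        ○ open, literals {a=false, c=false}.
  branch 2 (add T ((d & ((d <-> d) & d)) | (c & e))):
    T ((d & ((d <-> d) & d)) | (c & e)): β-rule — branch into T (d & ((d <-> d) & d))  //  T (c & e).
      branch 2.1 (add T (d & ((d <-> d) & d))):
        T (d & ((d <-> d) & d)): α-rule — add T d, T ((d <-> d) & d).
        T ((d <-> d) & d): α-rule — add T (d <-> d), T d.
        T (d <-> d): β-rule — branch into T d, T d  //  F d, F d.
          branch 2.1.1 (add T d, T d):
            ○ open, literals {d=true}.
          branch 2.1.2 (add F d, F d):
            × closes — contains both d and ~d.
      branch 2.2 (add T (c & e)):
        T (c & e): α-rule — add T c, T e.
        ○ open, literals {c=true, e=true}.
1 branch closed, 4 open.
An open branch gives a satisfying assignment: a=true, c=true.

Satisfiable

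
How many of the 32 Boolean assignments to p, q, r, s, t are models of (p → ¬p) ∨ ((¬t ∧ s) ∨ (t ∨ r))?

Initial set: {T ((p → ¬p) ∨ ((¬t ∧ s) ∨ (t ∨ r)))}.
T ((p → ¬p) ∨ ((¬t ∧ s) ∨ (t ∨ r))): β-rule — branch into T (p → ¬p)  //  T ((¬t ∧ s) ∨ (t ∨ r)).
  branch 1 (add T (p → ¬p)):
    T (p → ¬p): β-rule — branch into F p  //  T ¬p.
      branch 1.1 (add F p):
        ○ open, literals {p=false}.
      branch 1.2 (add T ¬p):
        ○ open, literals {p=false}.
  branch 2 (add T ((¬t ∧ s) ∨ (t ∨ r))):
    T ((¬t ∧ s) ∨ (t ∨ r)): β-rule — branch into T (¬t ∧ s)  //  T (t ∨ r).
      branch 2.1 (add T (¬t ∧ s)):
        T (¬t ∧ s): α-rule — add T ¬t, T s.
        ○ open, literals {s=true, t=false}.
      branch 2.2 (add T (t ∨ r)):
        T (t ∨ r): β-rule — branch into T t  //  T r.
          branch 2.2.1 (add T t):
            ○ open, literals {t=true}.
          branch 2.2.2 (add T r):
            ○ open, literals {r=true}.
0 branches closed, 5 open.
Each open branch fixes some atoms; the unmentioned ones are free. Counting distinct full assignments: branch {p=false} (q, r, s, t) contributes 16 new; branch {p=false} (q, r, s, t) contributes 0 new; branch {s=true, t=false} (p, q, r) contributes 4 new; branch {t=true} (p, q, r, s) contributes 8 new; branch {r=true} (p, q, s, t) contributes 2 new. Total: 30.

30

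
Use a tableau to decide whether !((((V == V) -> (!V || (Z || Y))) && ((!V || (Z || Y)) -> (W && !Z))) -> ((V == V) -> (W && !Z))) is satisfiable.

Initial set: {T !((((V == V) -> (!V || (Z || Y))) && ((!V || (Z || Y)) -> (W && !Z))) -> ((V == V) -> (W && !Z)))}.
T !((((V == V) -> (!V || (Z || Y))) && ((!V || (Z || Y)) -> (W && !Z))) -> ((V == V) -> (W && !Z))): α-rule — add T (((V == V) -> (!V || (Z || Y))) && ((!V || (Z || Y)) -> (W && !Z))), F ((V == V) -> (W && !Z)).
T (((V == V) -> (!V || (Z || Y))) && ((!V || (Z || Y)) -> (W && !Z))): α-rule — add T ((V == V) -> (!V || (Z || Y))), T ((!V || (Z || Y)) -> (W && !Z)).
F ((V == V) -> (W && !Z)): α-rule — add T (V == V), F (W && !Z).
T ((V == V) -> (!V || (Z || Y))): β-rule — branch into F (V == V)  //  T (!V || (Z || Y)).
  branch 1 (add F (V == V)):
    T ((!V || (Z || Y)) -> (W && !Z)): β-rule — branch into F (!V || (Z || Y))  //  T (W && !Z).
      branch 1.1 (add F (!V || (Z || Y))):
        F (!V || (Z || Y)): α-rule — add F !V, F (Z || Y).
        F (Z || Y): α-rule — add F Z, F Y.
        T (V == V): β-rule — branch into T V, T V  //  F V, F V.
          branch 1.1.1 (add T V, T V):
            F (W && !Z): β-rule — branch into F W  //  F !Z.
              branch 1.1.1.1 (add F W):
                F (V == V): β-rule — branch into T V, F V  //  F V, T V.
                  branch 1.1.1.1.1 (add T V, F V):
                    × closes — contains both V and !V.
                  branch 1.1.1.1.2 (add F V, T V):
                    × closes — contains both V and !V.
              branch 1.1.1.2 (add F !Z):
                × closes — contains both Z and !Z.
          branch 1.1.2 (add F V, F V):
            × closes — contains both V and !V.
      branch 1.2 (add T (W && !Z)):
        T (W && !Z): α-rule — add T W, T !Z.
        T (V == V): β-rule — branch into T V, T V  //  F V, F V.
          branch 1.2.1 (add T V, T V):
            F (W && !Z): β-rule — branch into F W  //  F !Z.
              branch 1.2.1.1 (add F W):
                × closes — contains both W and !W.
              branch 1.2.1.2 (add F !Z):
                × closes — contains both Z and !Z.
          branch 1.2.2 (add F V, F V):
            F (W && !Z): β-rule — branch into F W  //  F !Z.
              branch 1.2.2.1 (add F W):
                × closes — contains both W and !W.
              branch 1.2.2.2 (add F !Z):
                × closes — contains both Z and !Z.
  branch 2 (add T (!V || (Z || Y))):
    T ((!V || (Z || Y)) -> (W && !Z)): β-rule — branch into F (!V || (Z || Y))  //  T (W && !Z).
      branch 2.1 (add F (!V || (Z || Y))):
        F (!V || (Z || Y)): α-rule — add F !V, F (Z || Y).
        F (Z || Y): α-rule — add F Z, F Y.
        T (V == V): β-rule — branch into T V, T V  //  F V, F V.
          branch 2.1.1 (add T V, T V):
            F (W && !Z): β-rule — branch into F W  //  F !Z.
              branch 2.1.1.1 (add F W):
                T (!V || (Z || Y)): β-rule — branch into T !V  //  T (Z || Y).
                  branch 2.1.1.1.1 (add T !V):
                    × closes — contains both V and !V.
                  branch 2.1.1.1.2 (add T (Z || Y)):
                    T (Z || Y): β-rule — branch into T Z  //  T Y.
                      branch 2.1.1.1.2.1 (add T Z):
                        × closes — contains both Z and !Z.
                      branch 2.1.1.1.2.2 (add T Y):
                        × closes — contains both Y and !Y.
              branch 2.1.1.2 (add F !Z):
                × closes — contains both Z and !Z.
          branch 2.1.2 (add F V, F V):
            × closes — contains both V and !V.
      branch 2.2 (add T (W && !Z)):
        T (W && !Z): α-rule — add T W, T !Z.
        T (V == V): β-rule — branch into T V, T V  //  F V, F V.
          branch 2.2.1 (add T V, T V):
            F (W && !Z): β-rule — branch into F W  //  F !Z.
              branch 2.2.1.1 (add F W):
                × closes — contains both W and !W.
              branch 2.2.1.2 (add F !Z):
                × closes — contains both Z and !Z.
          branch 2.2.2 (add F V, F V):
            F (W && !Z): β-rule — branch into F W  //  F !Z.
              branch 2.2.2.1 (add F W):
                × closes — contains both W and !W.
              branch 2.2.2.2 (add F !Z):
                × closes — contains both Z and !Z.
All 17 branches close.
Every branch closed; the formula is unsatisfiable.

Unsatisfiable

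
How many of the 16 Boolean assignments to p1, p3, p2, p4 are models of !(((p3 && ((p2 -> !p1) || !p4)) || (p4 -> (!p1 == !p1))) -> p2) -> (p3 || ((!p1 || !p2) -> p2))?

12

Initial set: {(!(((p3 && ((p2 -> !p1) || !p4)) || (p4 -> (!p1 == !p1))) -> p2) -> (p3 || ((!p1 || !p2) -> p2)))}.
(!(((p3 && ((p2 -> !p1) || !p4)) || (p4 -> (!p1 == !p1))) -> p2) -> (p3 || ((!p1 || !p2) -> p2))): β-rule — branch into !!(((p3 && ((p2 -> !p1) || !p4)) || (p4 -> (!p1 == !p1))) -> p2)  //  (p3 || ((!p1 || !p2) -> p2)).
  branch 1 (add !!(((p3 && ((p2 -> !p1) || !p4)) || (p4 -> (!p1 == !p1))) -> p2)):
    !!(((p3 && ((p2 -> !p1) || !p4)) || (p4 -> (!p1 == !p1))) -> p2): β-rule — branch into !((p3 && ((p2 -> !p1) || !p4)) || (p4 -> (!p1 == !p1)))  //  p2.
      branch 1.1 (add !((p3 && ((p2 -> !p1) || !p4)) || (p4 -> (!p1 == !p1)))):
        !((p3 && ((p2 -> !p1) || !p4)) || (p4 -> (!p1 == !p1))): α-rule — add !(p3 && ((p2 -> !p1) || !p4)), !(p4 -> (!p1 == !p1)).
        !(p4 -> (!p1 == !p1)): α-rule — add p4, !(!p1 == !p1).
        !(p3 && ((p2 -> !p1) || !p4)): β-rule — branch into !p3  //  !((p2 -> !p1) || !p4).
          branch 1.1.1 (add !p3):
            !(!p1 == !p1): β-rule — branch into !p1, !!p1  //  !!p1, !p1.
              branch 1.1.1.1 (add !p1, !!p1):
                × closes — contains both p1 and !p1.
              branch 1.1.1.2 (add !!p1, !p1):
                × closes — contains both p1 and !p1.
          branch 1.1.2 (add !((p2 -> !p1) || !p4)):
            !((p2 -> !p1) || !p4): α-rule — add !(p2 -> !p1), !!p4.
            !(p2 -> !p1): α-rule — add p2, !!p1.
            !(!p1 == !p1): β-rule — branch into !p1, !!p1  //  !!p1, !p1.
              branch 1.1.2.1 (add !p1, !!p1):
                × closes — contains both p1 and !p1.
              branch 1.1.2.2 (add !!p1, !p1):
                × closes — contains both p1 and !p1.
      branch 1.2 (add p2):
        ○ open, literals {p2=1}.
  branch 2 (add (p3 || ((!p1 || !p2) -> p2))):
    (p3 || ((!p1 || !p2) -> p2)): β-rule — branch into p3  //  ((!p1 || !p2) -> p2).
      branch 2.1 (add p3):
        ○ open, literals {p3=1}.
      branch 2.2 (add ((!p1 || !p2) -> p2)):
        ((!p1 || !p2) -> p2): β-rule — branch into !(!p1 || !p2)  //  p2.
          branch 2.2.1 (add !(!p1 || !p2)):
            !(!p1 || !p2): α-rule — add !!p1, !!p2.
            ○ open, literals {p1=1, p2=1}.
          branch 2.2.2 (add p2):
            ○ open, literals {p2=1}.
4 branches closed, 4 open.
Each open branch fixes some atoms; the unmentioned ones are free. Counting distinct full assignments: branch {p2=1} (p1, p3, p4) contributes 8 new; branch {p3=1} (p1, p2, p4) contributes 4 new; branch {p1=1, p2=1} (p3, p4) contributes 0 new; branch {p2=1} (p1, p3, p4) contributes 0 new. Total: 12.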